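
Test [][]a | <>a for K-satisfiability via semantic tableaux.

Yes, satisfiable

1. [][]a | <>a, u
2. <>a, u
3. a, v
Accessibility: uRv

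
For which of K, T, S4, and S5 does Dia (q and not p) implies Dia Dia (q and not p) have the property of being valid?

T-tableau for the negation not (Dia (q and not p) implies Dia Dia (q and not p)):
1. not (Dia (q and not p) implies Dia Dia (q and not p)), 0
2. Dia (q and not p), 0   [neg-implies-rule on 1]
3. not Dia Dia (q and not p), 0   [neg-implies-rule on 1]
4. not Dia (q and not p), 0   [neg-Dia-rule on 3 via 0R0]
5. not (q and not p), 0   [neg-Dia-rule on 4 via 0R0]
6. p, 0   [neg-and-rule on 5 (branches; this branch)]
7. q and not p, 1   [Dia-rule on 2: fresh world 1, 0R1]
8. q, 1   [and-rule on 7]
9. not p, 1   [and-rule on 7]
10. not Dia (q and not p), 1   [neg-Dia-rule on 3 via 0R1]
11. not (q and not p), 1   [neg-Dia-rule on 4 via 0R1]
12. p, 1   [neg-and-rule on 11 (branches; this branch)]
Accessibility: 0R0, 0R1, 1R1
Branch closes: p and not p both at 1.
Every branch closes (one shown): valid in T, hence also in S4, S5 (every theorem of T is a theorem of S4 and S5).
K-tableau for the negation not (Dia (q and not p) implies Dia Dia (q and not p)):
1. not (Dia (q and not p) implies Dia Dia (q and not p)), 0
2. Dia (q and not p), 0   [neg-implies-rule on 1]
3. not Dia Dia (q and not p), 0   [neg-implies-rule on 1]
4. q and not p, 1   [Dia-rule on 2: fresh world 1, 0R1]
5. q, 1   [and-rule on 4]
6. not p, 1   [and-rule on 4]
7. not Dia (q and not p), 1   [neg-Dia-rule on 3 via 0R1]
Accessibility: 0R1
Complete open branch: countermodel on a K-frame, so not valid in K.

T, S4, S5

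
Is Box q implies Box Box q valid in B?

Tableau for the negation not (Box q implies Box Box q):
1. not (Box q implies Box Box q), w0
2. Box q, w0
3. not Box Box q, w0
4. q, w0
5. not Box q, w1
6. q, w1
7. not q, w2
Accessibility: w0Rw0, w0Rw1, w1Rw0, w1Rw1, w1Rw2, w2Rw1, w2Rw2
The negation has an open branch (countermodel exists).

Not valid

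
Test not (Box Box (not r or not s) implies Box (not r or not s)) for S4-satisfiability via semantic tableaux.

No, unsatisfiable

1. not (Box Box (not r or not s) implies Box (not r or not s)), u
2. Box Box (not r or not s), u   [neg-implies-rule on 1]
3. not Box (not r or not s), u   [neg-implies-rule on 1]
4. Box (not r or not s), u   [Box-rule on 2 via uRu]
5. not r or not s, u   [Box-rule on 4 via uRu]
6. not s, u   [or-rule on 5 (branches; this branch)]
7. not (not r or not s), v   [neg-Box-rule on 3: fresh world v, uRv]
8. r, v   [neg-or-rule on 7]
9. s, v   [neg-or-rule on 7]
10. Box (not r or not s), v   [Box-rule on 2 via uRv]
11. not r or not s, v   [Box-rule on 4 via uRv]
12. not s, v   [or-rule on 11 (branches; this branch)]
Accessibility: uRu, uRv, vRv
Branch closes: s and not s both at v.
Every branch closes; the branch above is one of them.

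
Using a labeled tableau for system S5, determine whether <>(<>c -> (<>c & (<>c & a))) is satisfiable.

Satisfiable (open branch found)

1. <>(<>c -> (<>c & (<>c & a))), w0
2. <>c -> (<>c & (<>c & a)), w1
3. <>c & (<>c & a), w1
4. <>c, w1
5. <>c & a, w1
6. a, w1
7. c, w2
Accessibility: w0Rw0, w0Rw1, w0Rw2, w1Rw0, w1Rw1, w1Rw2, w2Rw0, w2Rw1, w2Rw2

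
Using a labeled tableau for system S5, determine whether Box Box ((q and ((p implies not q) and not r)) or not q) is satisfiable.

Yes, satisfiable

1. Box Box ((q and ((p implies not q) and not r)) or not q), u
2. Box ((q and ((p implies not q) and not r)) or not q), u
3. (q and ((p implies not q) and not r)) or not q, u
4. not q, u
Accessibility: uRu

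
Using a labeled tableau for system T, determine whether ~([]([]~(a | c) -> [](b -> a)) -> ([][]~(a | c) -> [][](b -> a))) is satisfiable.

Unsatisfiable (every branch closes)

1. ~([]([]~(a | c) -> [](b -> a)) -> ([][]~(a | c) -> [][](b -> a))), u
2. []([]~(a | c) -> [](b -> a)), u   [~->-rule on 1]
3. ~([][]~(a | c) -> [][](b -> a)), u   [~->-rule on 1]
4. [][]~(a | c), u   [~->-rule on 3]
5. ~[][](b -> a), u   [~->-rule on 3]
6. []~(a | c) -> [](b -> a), u   [[]-rule on 2 via uRu]
7. []~(a | c), u   [[]-rule on 4 via uRu]
8. ~(a | c), u   [[]-rule on 7 via uRu]
9. ~a, u   [~|-rule on 8]
10. ~c, u   [~|-rule on 8]
11. [](b -> a), u   [->-rule on 6 (branches; this branch)]
12. b -> a, u   [[]-rule on 11 via uRu]
13. ~b, u   [->-rule on 12 (branches; this branch)]
14. ~[](b -> a), v   [~[]-rule on 5: fresh world v, uRv]
15. []~(a | c) -> [](b -> a), v   [[]-rule on 2 via uRv]
16. []~(a | c), v   [[]-rule on 4 via uRv]
17. ~(a | c), v   [[]-rule on 7 via uRv]
18. ~a, v   [~|-rule on 17]
19. ~c, v   [~|-rule on 17]
20. b -> a, v   [[]-rule on 11 via uRv]
21. ~[]~(a | c), v   [->-rule on 15 (branches; this branch)]
22. ~b, v   [->-rule on 20 (branches; this branch)]
23. ~(b -> a), w   [~[]-rule on 14: fresh world w, vRw]
24. b, w   [~->-rule on 23]
25. ~a, w   [~->-rule on 23]
26. ~(a | c), w   [[]-rule on 16 via vRw]
27. ~c, w   [~|-rule on 26]
28. a | c, x   [~[]-rule on 21: fresh world x, vRx]
29. ~(a | c), x   [[]-rule on 16 via vRx]
30. ~a, x   [~|-rule on 29]
31. ~c, x   [~|-rule on 29]
32. c, x   [|-rule on 28 (branches; this branch)]
Accessibility: uRu, uRv, vRv, vRw, vRx, wRw, xRx
Branch closes: c and ~c both at x.
All branches of the tableau close; one closing branch shown above.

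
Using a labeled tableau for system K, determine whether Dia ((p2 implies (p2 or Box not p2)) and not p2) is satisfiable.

1. Dia ((p2 implies (p2 or Box not p2)) and not p2), w0
2. (p2 implies (p2 or Box not p2)) and not p2, w1
3. p2 implies (p2 or Box not p2), w1
4. not p2, w1
5. p2 or Box not p2, w1
6. Box not p2, w1
Accessibility: w0Rw1

Satisfiable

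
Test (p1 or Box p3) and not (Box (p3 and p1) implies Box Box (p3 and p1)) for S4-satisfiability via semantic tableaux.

1. (p1 or Box p3) and not (Box (p3 and p1) implies Box Box (p3 and p1)), w0
2. p1 or Box p3, w0
3. not (Box (p3 and p1) implies Box Box (p3 and p1)), w0
4. Box (p3 and p1), w0
5. not Box Box (p3 and p1), w0
6. p3 and p1, w0
7. p3, w0
8. p1, w0
9. Box p3, w0
10. not Box (p3 and p1), w1
11. p3 and p1, w1
12. p3, w1
13. p1, w1
14. not (p3 and p1), w2
15. p3 and p1, w2
16. p3, w2
17. p1, w2
18. not p1, w2
Accessibility: w0Rw0, w0Rw1, w0Rw2, w1Rw1, w1Rw2, w2Rw2
Branch closes: p1 and not p1 both at w2.
Every branch closes; the branch above is one of them.

Unsatisfiable (every branch closes)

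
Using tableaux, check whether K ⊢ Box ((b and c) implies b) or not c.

Tableau for the negation not (Box ((b and c) implies b) or not c):
1. not (Box ((b and c) implies b) or not c), u
2. not Box ((b and c) implies b), u
3. c, u
4. not ((b and c) implies b), v
5. b and c, v
6. not b, v
7. b, v
8. c, v
Accessibility: uRv
Branch closes: b and not b both at v.
All branches of the negation close; one closing branch shown above.

Yes, valid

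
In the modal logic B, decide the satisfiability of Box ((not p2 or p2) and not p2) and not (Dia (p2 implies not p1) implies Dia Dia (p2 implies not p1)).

1. Box ((not p2 or p2) and not p2) and not (Dia (p2 implies not p1) implies Dia Dia (p2 implies not p1)), u
2. Box ((not p2 or p2) and not p2), u
3. not (Dia (p2 implies not p1) implies Dia Dia (p2 implies not p1)), u
4. Dia (p2 implies not p1), u
5. not Dia Dia (p2 implies not p1), u
6. (not p2 or p2) and not p2, u
7. not p2 or p2, u
8. not p2, u
9. not Dia (p2 implies not p1), u
10. not (p2 implies not p1), u
11. p2, u
12. p1, u
Accessibility: uRu
Branch closes: p2 and not p2 both at u.
(One branch shown.) All branches close.

Unsatisfiable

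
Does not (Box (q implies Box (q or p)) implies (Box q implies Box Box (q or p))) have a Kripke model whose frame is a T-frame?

Unsatisfiable

1. not (Box (q implies Box (q or p)) implies (Box q implies Box Box (q or p))), w0
2. Box (q implies Box (q or p)), w0   [neg-implies-rule on 1]
3. not (Box q implies Box Box (q or p)), w0   [neg-implies-rule on 1]
4. Box q, w0   [neg-implies-rule on 3]
5. not Box Box (q or p), w0   [neg-implies-rule on 3]
6. q implies Box (q or p), w0   [Box-rule on 2 via w0Rw0]
7. q, w0   [Box-rule on 4 via w0Rw0]
8. Box (q or p), w0   [implies-rule on 6 (branches; this branch)]
9. q or p, w0   [Box-rule on 8 via w0Rw0]
10. p, w0   [or-rule on 9 (branches; this branch)]
11. not Box (q or p), w1   [neg-Box-rule on 5: fresh world w1, w0Rw1]
12. q implies Box (q or p), w1   [Box-rule on 2 via w0Rw1]
13. q, w1   [Box-rule on 4 via w0Rw1]
14. q or p, w1   [Box-rule on 8 via w0Rw1]
15. Box (q or p), w1   [implies-rule on 12 (branches; this branch)]
16. p, w1   [or-rule on 14 (branches; this branch)]
17. not (q or p), w2   [neg-Box-rule on 11: fresh world w2, w1Rw2]
18. not q, w2   [neg-or-rule on 17]
19. not p, w2   [neg-or-rule on 17]
20. q or p, w2   [Box-rule on 15 via w1Rw2]
21. p, w2   [or-rule on 20 (branches; this branch)]
Accessibility: w0Rw0, w0Rw1, w1Rw1, w1Rw2, w2Rw2
Branch closes: p and not p both at w2.
(One branch shown.) All branches close.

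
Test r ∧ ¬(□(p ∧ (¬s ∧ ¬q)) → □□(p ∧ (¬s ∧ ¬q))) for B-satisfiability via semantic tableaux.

1. r ∧ ¬(□(p ∧ (¬s ∧ ¬q)) → □□(p ∧ (¬s ∧ ¬q))), w0
2. r, w0
3. ¬(□(p ∧ (¬s ∧ ¬q)) → □□(p ∧ (¬s ∧ ¬q))), w0
4. □(p ∧ (¬s ∧ ¬q)), w0
5. ¬□□(p ∧ (¬s ∧ ¬q)), w0
6. p ∧ (¬s ∧ ¬q), w0
7. p, w0
8. ¬s ∧ ¬q, w0
9. ¬s, w0
10. ¬q, w0
11. ¬□(p ∧ (¬s ∧ ¬q)), w1
12. p ∧ (¬s ∧ ¬q), w1
13. p, w1
14. ¬s ∧ ¬q, w1
15. ¬s, w1
16. ¬q, w1
17. ¬(p ∧ (¬s ∧ ¬q)), w2
18. ¬(¬s ∧ ¬q), w2
19. q, w2
Accessibility: w0Rw0, w0Rw1, w1Rw0, w1Rw1, w1Rw2, w2Rw1, w2Rw2

Yes, satisfiable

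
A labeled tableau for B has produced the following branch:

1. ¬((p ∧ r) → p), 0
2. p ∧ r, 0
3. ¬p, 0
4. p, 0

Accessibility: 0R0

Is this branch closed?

Both p and ¬p appear at 0.

Yes, closed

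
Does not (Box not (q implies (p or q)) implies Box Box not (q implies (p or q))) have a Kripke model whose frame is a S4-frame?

Unsatisfiable

1. not (Box not (q implies (p or q)) implies Box Box not (q implies (p or q))), u
2. Box not (q implies (p or q)), u
3. not Box Box not (q implies (p or q)), u
4. not (q implies (p or q)), u
5. q, u
6. not (p or q), u
7. not p, u
8. not q, u
Accessibility: uRu
Branch closes: q and not q both at u.
(One branch shown.) All branches close.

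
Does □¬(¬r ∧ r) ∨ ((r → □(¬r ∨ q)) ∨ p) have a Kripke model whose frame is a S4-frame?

1. □¬(¬r ∧ r) ∨ ((r → □(¬r ∨ q)) ∨ p), 0
2. (r → □(¬r ∨ q)) ∨ p, 0
3. p, 0
Accessibility: 0R0

Yes, satisfiable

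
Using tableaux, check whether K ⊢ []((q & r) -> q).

Tableau for the negation ~[]((q & r) -> q):
1. ~[]((q & r) -> q), u
2. ~((q & r) -> q), v   [~[]-rule on 1: fresh world v, uRv]
3. q & r, v   [~->-rule on 2]
4. ~q, v   [~->-rule on 2]
5. q, v   [&-rule on 3]
6. r, v   [&-rule on 3]
Accessibility: uRv
Branch closes: q and ~q both at v.
Every branch of the negation's tableau closes; the branch above is one of them.

Yes, valid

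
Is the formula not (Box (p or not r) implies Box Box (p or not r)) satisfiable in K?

1. not (Box (p or not r) implies Box Box (p or not r)), u
2. Box (p or not r), u
3. not Box Box (p or not r), u
4. not Box (p or not r), v
5. p or not r, v
6. not r, v
7. not (p or not r), w
8. not p, w
9. r, w
Accessibility: uRv, vRw

Satisfiable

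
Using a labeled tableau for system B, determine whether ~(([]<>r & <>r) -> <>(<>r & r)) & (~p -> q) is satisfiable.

Unsatisfiable

1. ~(([]<>r & <>r) -> <>(<>r & r)) & (~p -> q), w0
2. ~(([]<>r & <>r) -> <>(<>r & r)), w0   [&-rule on 1]
3. ~p -> q, w0   [&-rule on 1]
4. []<>r & <>r, w0   [~->-rule on 2]
5. ~<>(<>r & r), w0   [~->-rule on 2]
6. []<>r, w0   [&-rule on 4]
7. <>r, w0   [&-rule on 4]
8. ~(<>r & r), w0   [~<>-rule on 5 via w0Rw0]
9. q, w0   [->-rule on 3 (branches; this branch)]
10. ~r, w0   [~&-rule on 8 (branches; this branch)]
11. r, w1   [<>-rule on 7: fresh world w1, w0Rw1]
12. ~(<>r & r), w1   [~<>-rule on 5 via w0Rw1]
13. <>r, w1   [[]-rule on 6 via w0Rw1]
14. ~<>r, w1   [~&-rule on 12 (branches; this branch)]
15. ~r, w1   [~<>-rule on 14 via w1Rw1]
Accessibility: w0Rw0, w0Rw1, w1Rw0, w1Rw1
Branch closes: r and ~r both at w1.
Every branch closes; the branch above is one of them.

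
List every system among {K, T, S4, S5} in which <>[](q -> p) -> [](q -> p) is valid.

S5

S5-tableau for the negation ~(<>[](q -> p) -> [](q -> p)):
1. ~(<>[](q -> p) -> [](q -> p)), u
2. <>[](q -> p), u
3. ~[](q -> p), u
4. [](q -> p), v
5. q -> p, u
6. q -> p, v
7. p, u
8. p, v
9. ~(q -> p), w
10. q, w
11. ~p, w
12. q -> p, w
13. p, w
Accessibility: uRu, uRv, uRw, vRu, vRv, vRw, wRu, wRv, wRw
Branch closes: p and ~p both at w.
Every branch closes (one shown): valid in S5.
S4-tableau for the negation ~(<>[](q -> p) -> [](q -> p)):
1. ~(<>[](q -> p) -> [](q -> p)), u
2. <>[](q -> p), u
3. ~[](q -> p), u
4. [](q -> p), v
5. q -> p, v
6. p, v
7. ~(q -> p), w
8. q, w
9. ~p, w
Accessibility: uRu, uRv, uRw, vRv, wRw
Complete open branch: countermodel on an S4-frame, so not valid in S4, nor in K, T (the same frame is also a K-frame and a T-frame).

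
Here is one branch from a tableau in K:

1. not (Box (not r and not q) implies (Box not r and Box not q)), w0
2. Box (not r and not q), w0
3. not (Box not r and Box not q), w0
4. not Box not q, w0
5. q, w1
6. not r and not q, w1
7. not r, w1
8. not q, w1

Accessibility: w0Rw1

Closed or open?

Yes, closed

Both q and not q appear at w1.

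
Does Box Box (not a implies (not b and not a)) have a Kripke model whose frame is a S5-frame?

1. Box Box (not a implies (not b and not a)), 0
2. Box (not a implies (not b and not a)), 0
3. not a implies (not b and not a), 0
4. not b and not a, 0
5. not b, 0
6. not a, 0
Accessibility: 0R0

Satisfiable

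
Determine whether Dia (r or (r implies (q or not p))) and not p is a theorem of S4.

Tableau for the negation not (Dia (r or (r implies (q or not p))) and not p):
1. not (Dia (r or (r implies (q or not p))) and not p), w0
2. p, w0
Accessibility: w0Rw0
The negation has an open branch (countermodel exists).

Invalid (countermodel exists)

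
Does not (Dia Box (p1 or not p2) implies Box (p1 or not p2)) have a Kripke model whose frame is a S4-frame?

1. not (Dia Box (p1 or not p2) implies Box (p1 or not p2)), u
2. Dia Box (p1 or not p2), u
3. not Box (p1 or not p2), u
4. Box (p1 or not p2), v
5. p1 or not p2, v
6. not p2, v
7. not (p1 or not p2), w
8. not p1, w
9. p2, w
Accessibility: uRu, uRv, uRw, vRv, wRw

Satisfiable (open branch found)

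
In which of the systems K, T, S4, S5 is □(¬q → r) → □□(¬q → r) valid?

S4, S5

S4-tableau for the negation ¬(□(¬q → r) → □□(¬q → r)):
1. ¬(□(¬q → r) → □□(¬q → r)), 0
2. □(¬q → r), 0
3. ¬□□(¬q → r), 0
4. ¬q → r, 0
5. r, 0
6. ¬□(¬q → r), 1
7. ¬q → r, 1
8. r, 1
9. ¬(¬q → r), 2
10. ¬q, 2
11. ¬r, 2
12. ¬q → r, 2
13. r, 2
Accessibility: 0R0, 0R1, 0R2, 1R1, 1R2, 2R2
Branch closes: r and ¬r both at 2.
Every branch closes (one shown): valid in S4, hence also in S5 (every theorem of S4 is a theorem of S5).
T-tableau for the negation ¬(□(¬q → r) → □□(¬q → r)):
1. ¬(□(¬q → r) → □□(¬q → r)), 0
2. □(¬q → r), 0
3. ¬□□(¬q → r), 0
4. ¬q → r, 0
5. r, 0
6. ¬□(¬q → r), 1
7. ¬q → r, 1
8. r, 1
9. ¬(¬q → r), 2
10. ¬q, 2
11. ¬r, 2
Accessibility: 0R0, 0R1, 1R1, 1R2, 2R2
Complete open branch: countermodel on a T-frame, so not valid in T, nor in K (the same frame is also a K-frame).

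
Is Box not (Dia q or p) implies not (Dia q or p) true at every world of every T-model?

Tableau for the negation not (Box not (Dia q or p) implies not (Dia q or p)):
1. not (Box not (Dia q or p) implies not (Dia q or p)), w0
2. Box not (Dia q or p), w0
3. Dia q or p, w0
4. not (Dia q or p), w0
5. not Dia q, w0
6. not p, w0
7. not q, w0
8. Dia q, w0
9. q, w1
10. not (Dia q or p), w1
11. not Dia q, w1
12. not p, w1
13. not q, w1
Accessibility: w0Rw0, w0Rw1, w1Rw1
Branch closes: q and not q both at w1.
Every branch of the negation's tableau closes; the branch above is one of them.

Valid in T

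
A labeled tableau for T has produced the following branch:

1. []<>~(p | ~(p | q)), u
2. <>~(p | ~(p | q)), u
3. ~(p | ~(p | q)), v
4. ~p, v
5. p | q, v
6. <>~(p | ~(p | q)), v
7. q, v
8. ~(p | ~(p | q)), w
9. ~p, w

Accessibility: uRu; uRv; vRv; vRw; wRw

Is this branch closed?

No atom appears with both signs at the same world.

No, open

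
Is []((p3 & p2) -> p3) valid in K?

Yes, valid

Tableau for the negation ~[]((p3 & p2) -> p3):
1. ~[]((p3 & p2) -> p3), 0
2. ~((p3 & p2) -> p3), 1   [~[]-rule on 1: fresh world 1, 0R1]
3. p3 & p2, 1   [~->-rule on 2]
4. ~p3, 1   [~->-rule on 2]
5. p3, 1   [&-rule on 3]
6. p2, 1   [&-rule on 3]
Accessibility: 0R1
Branch closes: p3 and ~p3 both at 1.
Every branch of the negation's tableau closes; the branch above is one of them.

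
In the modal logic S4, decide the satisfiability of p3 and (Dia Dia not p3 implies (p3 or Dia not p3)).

1. p3 and (Dia Dia not p3 implies (p3 or Dia not p3)), u
2. p3, u
3. Dia Dia not p3 implies (p3 or Dia not p3), u
4. p3 or Dia not p3, u
5. Dia not p3, u
6. not p3, v
Accessibility: uRu, uRv, vRv

Yes, satisfiable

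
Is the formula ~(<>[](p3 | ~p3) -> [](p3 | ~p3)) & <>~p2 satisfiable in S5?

1. ~(<>[](p3 | ~p3) -> [](p3 | ~p3)) & <>~p2, w0
2. ~(<>[](p3 | ~p3) -> [](p3 | ~p3)), w0
3. <>~p2, w0
4. <>[](p3 | ~p3), w0
5. ~[](p3 | ~p3), w0
6. ~p2, w1
7. [](p3 | ~p3), w2
8. p3 | ~p3, w0
9. p3 | ~p3, w1
10. p3 | ~p3, w2
11. ~p3, w0
12. ~p3, w1
13. ~p3, w2
14. ~(p3 | ~p3), w3
15. ~p3, w3
16. p3, w3
Accessibility: w0Rw0, w0Rw1, w0Rw2, w0Rw3, w1Rw0, w1Rw1, w1Rw2, w1Rw3, w2Rw0, w2Rw1, w2Rw2, w2Rw3, w3Rw0, w3Rw1, w3Rw2, w3Rw3
Branch closes: p3 and ~p3 both at w3.
Every branch closes; the branch above is one of them.

No, unsatisfiable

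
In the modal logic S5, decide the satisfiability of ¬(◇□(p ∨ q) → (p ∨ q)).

1. ¬(◇□(p ∨ q) → (p ∨ q)), w0
2. ◇□(p ∨ q), w0
3. ¬(p ∨ q), w0
4. ¬p, w0
5. ¬q, w0
6. □(p ∨ q), w1
7. p ∨ q, w0
8. p ∨ q, w1
9. q, w0
Accessibility: w0Rw0, w0Rw1, w1Rw0, w1Rw1
Branch closes: q and ¬q both at w0.
(One branch shown.) All branches close.

No, unsatisfiable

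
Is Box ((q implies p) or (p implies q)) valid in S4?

Valid in S4

Tableau for the negation not Box ((q implies p) or (p implies q)):
1. not Box ((q implies p) or (p implies q)), w0
2. not ((q implies p) or (p implies q)), w1   [neg-Box-rule on 1: fresh world w1, w0Rw1]
3. not (q implies p), w1   [neg-or-rule on 2]
4. not (p implies q), w1   [neg-or-rule on 2]
5. q, w1   [neg-implies-rule on 3]
6. not p, w1   [neg-implies-rule on 3]
7. p, w1   [neg-implies-rule on 4]
8. not q, w1   [neg-implies-rule on 4]
Accessibility: w0Rw0, w0Rw1, w1Rw1
Branch closes: p and not p both at w1.
All branches of the negation close; one closing branch shown above.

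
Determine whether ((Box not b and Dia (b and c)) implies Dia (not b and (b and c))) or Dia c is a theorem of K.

Yes, valid

Tableau for the negation not (((Box not b and Dia (b and c)) implies Dia (not b and (b and c))) or Dia c):
1. not (((Box not b and Dia (b and c)) implies Dia (not b and (b and c))) or Dia c), 0
2. not ((Box not b and Dia (b and c)) implies Dia (not b and (b and c))), 0
3. not Dia c, 0
4. Box not b and Dia (b and c), 0
5. not Dia (not b and (b and c)), 0
6. Box not b, 0
7. Dia (b and c), 0
8. b and c, 1
9. b, 1
10. c, 1
11. not c, 1
Accessibility: 0R1
Branch closes: c and not c both at 1.
Every branch of the negation's tableau closes; the branch above is one of them.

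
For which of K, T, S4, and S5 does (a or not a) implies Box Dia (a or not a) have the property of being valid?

T, S4, S5

K-tableau for the negation not ((a or not a) implies Box Dia (a or not a)):
1. not ((a or not a) implies Box Dia (a or not a)), w0
2. a or not a, w0
3. not Box Dia (a or not a), w0
4. not a, w0
5. not Dia (a or not a), w1
Accessibility: w0Rw1
Complete open branch: countermodel on a K-frame, so not valid in K.
T-tableau for the negation not ((a or not a) implies Box Dia (a or not a)):
1. not ((a or not a) implies Box Dia (a or not a)), w0
2. a or not a, w0
3. not Box Dia (a or not a), w0
4. not a, w0
5. not Dia (a or not a), w1
6. not (a or not a), w1
7. not a, w1
8. a, w1
Accessibility: w0Rw0, w0Rw1, w1Rw1
Branch closes: a and not a both at w1.
Every branch closes (one shown): valid in T, hence also in S4, S5 (every theorem of T is a theorem of S4 and S5).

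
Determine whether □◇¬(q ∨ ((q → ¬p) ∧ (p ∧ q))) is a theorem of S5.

Invalid (countermodel exists)

Tableau for the negation ¬□◇¬(q ∨ ((q → ¬p) ∧ (p ∧ q))):
1. ¬□◇¬(q ∨ ((q → ¬p) ∧ (p ∧ q))), w0
2. ¬◇¬(q ∨ ((q → ¬p) ∧ (p ∧ q))), w1
3. q ∨ ((q → ¬p) ∧ (p ∧ q)), w0
4. q ∨ ((q → ¬p) ∧ (p ∧ q)), w1
5. q, w0
6. q, w1
Accessibility: w0Rw0, w0Rw1, w1Rw0, w1Rw1
The negation has an open branch (countermodel exists).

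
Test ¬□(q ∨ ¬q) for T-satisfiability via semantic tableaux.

1. ¬□(q ∨ ¬q), 0
2. ¬(q ∨ ¬q), 1
3. ¬q, 1
4. q, 1
Accessibility: 0R0, 0R1, 1R1
Branch closes: q and ¬q both at 1.
(One branch shown.) All branches close.

Unsatisfiable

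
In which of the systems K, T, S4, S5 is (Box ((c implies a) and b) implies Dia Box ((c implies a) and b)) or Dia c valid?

T, S4, S5

T-tableau for the negation not ((Box ((c implies a) and b) implies Dia Box ((c implies a) and b)) or Dia c):
1. not ((Box ((c implies a) and b) implies Dia Box ((c implies a) and b)) or Dia c), u
2. not (Box ((c implies a) and b) implies Dia Box ((c implies a) and b)), u   [neg-or-rule on 1]
3. not Dia c, u   [neg-or-rule on 1]
4. Box ((c implies a) and b), u   [neg-implies-rule on 2]
5. not Dia Box ((c implies a) and b), u   [neg-implies-rule on 2]
6. not c, u   [neg-Dia-rule on 3 via uRu]
7. (c implies a) and b, u   [Box-rule on 4 via uRu]
8. c implies a, u   [and-rule on 7]
9. b, u   [and-rule on 7]
10. not Box ((c implies a) and b), u   [neg-Dia-rule on 5 via uRu]
11. a, u   [implies-rule on 8 (branches; this branch)]
12. not ((c implies a) and b), v   [neg-Box-rule on 10: fresh world v, uRv]
13. not c, v   [neg-Dia-rule on 3 via uRv]
14. (c implies a) and b, v   [Box-rule on 4 via uRv]
15. c implies a, v   [and-rule on 14]
16. b, v   [and-rule on 14]
17. not Box ((c implies a) and b), v   [neg-Dia-rule on 5 via uRv]
18. not (c implies a), v   [neg-and-rule on 12 (branches; this branch)]
19. c, v   [neg-implies-rule on 18]
20. not a, v   [neg-implies-rule on 18]
Accessibility: uRu, uRv, vRv
Branch closes: c and not c both at v.
Every branch closes (one shown): valid in T, hence also in S4, S5 (every theorem of T is a theorem of S4 and S5).
K-tableau for the negation not ((Box ((c implies a) and b) implies Dia Box ((c implies a) and b)) or Dia c):
1. not ((Box ((c implies a) and b) implies Dia Box ((c implies a) and b)) or Dia c), u
2. not (Box ((c implies a) and b) implies Dia Box ((c implies a) and b)), u   [neg-or-rule on 1]
3. not Dia c, u   [neg-or-rule on 1]
4. Box ((c implies a) and b), u   [neg-implies-rule on 2]
5. not Dia Box ((c implies a) and b), u   [neg-implies-rule on 2]
Complete open branch: countermodel on a K-frame, so not valid in K.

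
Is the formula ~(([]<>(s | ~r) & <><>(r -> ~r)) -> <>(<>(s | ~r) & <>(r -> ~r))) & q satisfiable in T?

1. ~(([]<>(s | ~r) & <><>(r -> ~r)) -> <>(<>(s | ~r) & <>(r -> ~r))) & q, 0
2. ~(([]<>(s | ~r) & <><>(r -> ~r)) -> <>(<>(s | ~r) & <>(r -> ~r))), 0
3. q, 0
4. []<>(s | ~r) & <><>(r -> ~r), 0
5. ~<>(<>(s | ~r) & <>(r -> ~r)), 0
6. []<>(s | ~r), 0
7. <><>(r -> ~r), 0
8. ~(<>(s | ~r) & <>(r -> ~r)), 0
9. <>(s | ~r), 0
10. ~<>(r -> ~r), 0
11. ~(r -> ~r), 0
12. r, 0
13. <>(r -> ~r), 1
14. ~(<>(s | ~r) & <>(r -> ~r)), 1
15. <>(s | ~r), 1
16. ~(r -> ~r), 1
17. r, 1
18. ~<>(s | ~r), 1
19. ~(s | ~r), 1
20. ~s, 1
21. s | ~r, 2
22. ~(<>(s | ~r) & <>(r -> ~r)), 2
23. <>(s | ~r), 2
24. ~(r -> ~r), 2
25. r, 2
26. s, 2
27. ~<>(r -> ~r), 2
28. r -> ~r, 3
29. ~(s | ~r), 3
30. ~s, 3
31. r, 3
32. ~r, 3
Accessibility: 0R0, 0R1, 0R2, 1R1, 1R3, 2R2, 3R3
Branch closes: r and ~r both at 3.
(One branch shown.) All branches close.

Unsatisfiable (every branch closes)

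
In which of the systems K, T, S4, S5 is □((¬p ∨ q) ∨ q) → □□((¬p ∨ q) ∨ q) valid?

S4, S5

S4-tableau for the negation ¬(□((¬p ∨ q) ∨ q) → □□((¬p ∨ q) ∨ q)):
1. ¬(□((¬p ∨ q) ∨ q) → □□((¬p ∨ q) ∨ q)), u
2. □((¬p ∨ q) ∨ q), u
3. ¬□□((¬p ∨ q) ∨ q), u
4. (¬p ∨ q) ∨ q, u
5. ¬p ∨ q, u
6. q, u
7. ¬□((¬p ∨ q) ∨ q), v
8. (¬p ∨ q) ∨ q, v
9. ¬p ∨ q, v
10. q, v
11. ¬((¬p ∨ q) ∨ q), w
12. ¬(¬p ∨ q), w
13. ¬q, w
14. p, w
15. (¬p ∨ q) ∨ q, w
16. ¬p ∨ q, w
17. q, w
Accessibility: uRu, uRv, uRw, vRv, vRw, wRw
Branch closes: q and ¬q both at w.
Every branch closes (one shown): valid in S4, hence also in S5 (every theorem of S4 is a theorem of S5).
T-tableau for the negation ¬(□((¬p ∨ q) ∨ q) → □□((¬p ∨ q) ∨ q)):
1. ¬(□((¬p ∨ q) ∨ q) → □□((¬p ∨ q) ∨ q)), u
2. □((¬p ∨ q) ∨ q), u
3. ¬□□((¬p ∨ q) ∨ q), u
4. (¬p ∨ q) ∨ q, u
5. q, u
6. ¬□((¬p ∨ q) ∨ q), v
7. (¬p ∨ q) ∨ q, v
8. q, v
9. ¬((¬p ∨ q) ∨ q), w
10. ¬(¬p ∨ q), w
11. ¬q, w
12. p, w
Accessibility: uRu, uRv, vRv, vRw, wRw
Complete open branch: countermodel on a T-frame, so not valid in T, nor in K (the same frame is also a K-frame).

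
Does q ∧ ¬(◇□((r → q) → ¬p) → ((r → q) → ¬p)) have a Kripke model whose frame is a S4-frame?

1. q ∧ ¬(◇□((r → q) → ¬p) → ((r → q) → ¬p)), w0
2. q, w0   [∧-rule on 1]
3. ¬(◇□((r → q) → ¬p) → ((r → q) → ¬p)), w0   [∧-rule on 1]
4. ◇□((r → q) → ¬p), w0   [¬→-rule on 3]
5. ¬((r → q) → ¬p), w0   [¬→-rule on 3]
6. r → q, w0   [¬→-rule on 5]
7. p, w0   [¬→-rule on 5]
8. □((r → q) → ¬p), w1   [◇-rule on 4: fresh world w1, w0Rw1]
9. (r → q) → ¬p, w1   [□-rule on 8 via w1Rw1]
10. ¬p, w1   [→-rule on 9 (branches; this branch)]
Accessibility: w0Rw0, w0Rw1, w1Rw1

Satisfiable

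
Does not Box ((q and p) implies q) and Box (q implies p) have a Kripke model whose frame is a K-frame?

Unsatisfiable (every branch closes)

1. not Box ((q and p) implies q) and Box (q implies p), 0
2. not Box ((q and p) implies q), 0
3. Box (q implies p), 0
4. not ((q and p) implies q), 1
5. q and p, 1
6. not q, 1
7. q, 1
8. p, 1
Accessibility: 0R1
Branch closes: q and not q both at 1.
Every branch closes; the branch above is one of them.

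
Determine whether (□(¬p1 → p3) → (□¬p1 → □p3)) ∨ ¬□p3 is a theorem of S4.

Valid in S4

Tableau for the negation ¬((□(¬p1 → p3) → (□¬p1 → □p3)) ∨ ¬□p3):
1. ¬((□(¬p1 → p3) → (□¬p1 → □p3)) ∨ ¬□p3), w0
2. ¬(□(¬p1 → p3) → (□¬p1 → □p3)), w0
3. □p3, w0
4. □(¬p1 → p3), w0
5. ¬(□¬p1 → □p3), w0
6. □¬p1, w0
7. ¬□p3, w0
8. p3, w0
9. ¬p1 → p3, w0
10. ¬p1, w0
11. ¬p3, w1
12. p3, w1
Accessibility: w0Rw0, w0Rw1, w1Rw1
Branch closes: p3 and ¬p3 both at w1.
Every branch of the negation's tableau closes; the branch above is one of them.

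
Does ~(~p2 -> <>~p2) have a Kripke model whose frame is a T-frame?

Unsatisfiable (every branch closes)

1. ~(~p2 -> <>~p2), w0
2. ~p2, w0
3. ~<>~p2, w0
4. p2, w0
Accessibility: w0Rw0
Branch closes: p2 and ~p2 both at w0.
(One branch shown.) All branches close.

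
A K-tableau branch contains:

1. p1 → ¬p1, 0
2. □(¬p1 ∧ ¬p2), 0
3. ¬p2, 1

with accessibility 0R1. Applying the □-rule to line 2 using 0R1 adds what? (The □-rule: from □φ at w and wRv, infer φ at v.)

¬p1 ∧ ¬p2, 1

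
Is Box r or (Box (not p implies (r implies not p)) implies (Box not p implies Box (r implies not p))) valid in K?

Yes, valid

Tableau for the negation not (Box r or (Box (not p implies (r implies not p)) implies (Box not p implies Box (r implies not p)))):
1. not (Box r or (Box (not p implies (r implies not p)) implies (Box not p implies Box (r implies not p)))), w0
2. not Box r, w0
3. not (Box (not p implies (r implies not p)) implies (Box not p implies Box (r implies not p))), w0
4. Box (not p implies (r implies not p)), w0
5. not (Box not p implies Box (r implies not p)), w0
6. Box not p, w0
7. not Box (r implies not p), w0
8. not r, w1
9. not p implies (r implies not p), w1
10. not p, w1
11. r implies not p, w1
12. not (r implies not p), w2
13. r, w2
14. p, w2
15. not p implies (r implies not p), w2
16. not p, w2
Accessibility: w0Rw1, w0Rw2
Branch closes: p and not p both at w2.
Every branch of the negation's tableau closes; the branch above is one of them.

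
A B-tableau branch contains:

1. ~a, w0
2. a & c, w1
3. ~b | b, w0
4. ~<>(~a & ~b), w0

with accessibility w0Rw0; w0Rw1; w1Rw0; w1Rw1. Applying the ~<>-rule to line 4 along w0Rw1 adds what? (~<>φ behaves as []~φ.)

~<>φ behaves as []~φ: propagate the negated body to each accessible world.

~(~a & ~b), w1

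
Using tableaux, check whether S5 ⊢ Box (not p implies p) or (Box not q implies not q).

Tableau for the negation not (Box (not p implies p) or (Box not q implies not q)):
1. not (Box (not p implies p) or (Box not q implies not q)), 0
2. not Box (not p implies p), 0
3. not (Box not q implies not q), 0
4. Box not q, 0
5. q, 0
6. not q, 0
Accessibility: 0R0
Branch closes: q and not q both at 0.
Every branch of the negation's tableau closes; the branch above is one of them.

Yes, valid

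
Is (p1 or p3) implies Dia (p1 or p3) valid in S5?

Tableau for the negation not ((p1 or p3) implies Dia (p1 or p3)):
1. not ((p1 or p3) implies Dia (p1 or p3)), u
2. p1 or p3, u
3. not Dia (p1 or p3), u
4. not (p1 or p3), u
5. not p1, u
6. not p3, u
7. p3, u
Accessibility: uRu
Branch closes: p3 and not p3 both at u.
Every branch of the negation's tableau closes; the branch above is one of them.

Yes, valid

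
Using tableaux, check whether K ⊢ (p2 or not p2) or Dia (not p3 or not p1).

Tableau for the negation not ((p2 or not p2) or Dia (not p3 or not p1)):
1. not ((p2 or not p2) or Dia (not p3 or not p1)), w0
2. not (p2 or not p2), w0
3. not Dia (not p3 or not p1), w0
4. not p2, w0
5. p2, w0
Branch closes: p2 and not p2 both at w0.
All branches of the negation close; one closing branch shown above.

Yes, valid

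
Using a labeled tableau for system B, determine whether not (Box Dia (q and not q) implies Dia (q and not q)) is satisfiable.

Unsatisfiable (every branch closes)

1. not (Box Dia (q and not q) implies Dia (q and not q)), 0
2. Box Dia (q and not q), 0
3. not Dia (q and not q), 0
4. Dia (q and not q), 0
5. not (q and not q), 0
6. q, 0
7. q and not q, 1
8. q, 1
9. not q, 1
Accessibility: 0R0, 0R1, 1R0, 1R1
Branch closes: q and not q both at 1.
All branches of the tableau close; one closing branch shown above.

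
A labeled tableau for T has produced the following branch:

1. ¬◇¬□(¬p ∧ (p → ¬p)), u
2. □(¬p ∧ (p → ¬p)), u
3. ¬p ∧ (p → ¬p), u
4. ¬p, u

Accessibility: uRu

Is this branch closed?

There is no literal clash: for every atom and world, at most one sign appears.

No, open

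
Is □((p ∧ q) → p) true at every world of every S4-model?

Yes, valid

Tableau for the negation ¬□((p ∧ q) → p):
1. ¬□((p ∧ q) → p), 0
2. ¬((p ∧ q) → p), 1
3. p ∧ q, 1
4. ¬p, 1
5. p, 1
6. q, 1
Accessibility: 0R0, 0R1, 1R1
Branch closes: p and ¬p both at 1.
All branches of the negation close; one closing branch shown above.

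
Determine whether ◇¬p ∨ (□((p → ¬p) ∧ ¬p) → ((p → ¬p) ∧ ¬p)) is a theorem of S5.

Valid in S5

Tableau for the negation ¬(◇¬p ∨ (□((p → ¬p) ∧ ¬p) → ((p → ¬p) ∧ ¬p))):
1. ¬(◇¬p ∨ (□((p → ¬p) ∧ ¬p) → ((p → ¬p) ∧ ¬p))), 0
2. ¬◇¬p, 0
3. ¬(□((p → ¬p) ∧ ¬p) → ((p → ¬p) ∧ ¬p)), 0
4. □((p → ¬p) ∧ ¬p), 0
5. ¬((p → ¬p) ∧ ¬p), 0
6. p, 0
7. (p → ¬p) ∧ ¬p, 0
8. p → ¬p, 0
9. ¬p, 0
Accessibility: 0R0
Branch closes: p and ¬p both at 0.
All branches of the negation close; one closing branch shown above.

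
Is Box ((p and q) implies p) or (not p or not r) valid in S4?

Yes, valid

Tableau for the negation not (Box ((p and q) implies p) or (not p or not r)):
1. not (Box ((p and q) implies p) or (not p or not r)), u
2. not Box ((p and q) implies p), u   [neg-or-rule on 1]
3. not (not p or not r), u   [neg-or-rule on 1]
4. p, u   [neg-or-rule on 3]
5. r, u   [neg-or-rule on 3]
6. not ((p and q) implies p), v   [neg-Box-rule on 2: fresh world v, uRv]
7. p and q, v   [neg-implies-rule on 6]
8. not p, v   [neg-implies-rule on 6]
9. p, v   [and-rule on 7]
10. q, v   [and-rule on 7]
Accessibility: uRu, uRv, vRv
Branch closes: p and not p both at v.
All branches of the negation close; one closing branch shown above.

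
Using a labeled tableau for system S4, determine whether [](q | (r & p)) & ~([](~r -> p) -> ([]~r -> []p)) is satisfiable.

1. [](q | (r & p)) & ~([](~r -> p) -> ([]~r -> []p)), u
2. [](q | (r & p)), u
3. ~([](~r -> p) -> ([]~r -> []p)), u
4. [](~r -> p), u
5. ~([]~r -> []p), u
6. []~r, u
7. ~[]p, u
8. q | (r & p), u
9. ~r -> p, u
10. ~r, u
11. q, u
12. p, u
13. ~p, v
14. q | (r & p), v
15. ~r -> p, v
16. ~r, v
17. r & p, v
18. r, v
19. p, v
Accessibility: uRu, uRv, vRv
Branch closes: r and ~r both at v.
(One branch shown.) All branches close.

Unsatisfiable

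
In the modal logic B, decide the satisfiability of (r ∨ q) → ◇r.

Satisfiable (open branch found)

1. (r ∨ q) → ◇r, u
2. ◇r, u   [→-rule on 1 (branches; this branch)]
3. r, v   [◇-rule on 2: fresh world v, uRv]
Accessibility: uRu, uRv, vRu, vRv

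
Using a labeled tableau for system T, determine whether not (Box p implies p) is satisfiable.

No, unsatisfiable

1. not (Box p implies p), u
2. Box p, u   [neg-implies-rule on 1]
3. not p, u   [neg-implies-rule on 1]
4. p, u   [Box-rule on 2 via uRu]
Accessibility: uRu
Branch closes: p and not p both at u.
(One branch shown.) All branches close.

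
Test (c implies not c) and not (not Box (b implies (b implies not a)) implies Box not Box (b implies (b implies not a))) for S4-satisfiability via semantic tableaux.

Satisfiable

1. (c implies not c) and not (not Box (b implies (b implies not a)) implies Box not Box (b implies (b implies not a))), 0
2. c implies not c, 0
3. not (not Box (b implies (b implies not a)) implies Box not Box (b implies (b implies not a))), 0
4. not Box (b implies (b implies not a)), 0
5. not Box not Box (b implies (b implies not a)), 0
6. not c, 0
7. not (b implies (b implies not a)), 1
8. b, 1
9. not (b implies not a), 1
10. a, 1
11. Box (b implies (b implies not a)), 2
12. b implies (b implies not a), 2
13. b implies not a, 2
14. not a, 2
Accessibility: 0R0, 0R1, 0R2, 1R1, 2R2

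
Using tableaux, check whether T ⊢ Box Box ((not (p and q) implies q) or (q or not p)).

Tableau for the negation not Box Box ((not (p and q) implies q) or (q or not p)):
1. not Box Box ((not (p and q) implies q) or (q or not p)), w0
2. not Box ((not (p and q) implies q) or (q or not p)), w1
3. not ((not (p and q) implies q) or (q or not p)), w2
4. not (not (p and q) implies q), w2
5. not (q or not p), w2
6. not (p and q), w2
7. not q, w2
8. p, w2
Accessibility: w0Rw0, w0Rw1, w1Rw1, w1Rw2, w2Rw2
The negation has an open branch (countermodel exists).

Not valid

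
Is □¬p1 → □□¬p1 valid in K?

Tableau for the negation ¬(□¬p1 → □□¬p1):
1. ¬(□¬p1 → □□¬p1), w0
2. □¬p1, w0
3. ¬□□¬p1, w0
4. ¬□¬p1, w1
5. ¬p1, w1
6. p1, w2
Accessibility: w0Rw1, w1Rw2
The negation has an open branch (countermodel exists).

No, not valid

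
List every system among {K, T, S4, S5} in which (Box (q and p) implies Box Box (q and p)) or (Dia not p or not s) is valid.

T-tableau for the negation not ((Box (q and p) implies Box Box (q and p)) or (Dia not p or not s)):
1. not ((Box (q and p) implies Box Box (q and p)) or (Dia not p or not s)), u
2. not (Box (q and p) implies Box Box (q and p)), u
3. not (Dia not p or not s), u
4. Box (q and p), u
5. not Box Box (q and p), u
6. not Dia not p, u
7. s, u
8. q and p, u
9. q, u
10. p, u
11. not Box (q and p), v
12. q and p, v
13. q, v
14. p, v
15. not (q and p), w
16. not p, w
Accessibility: uRu, uRv, vRv, vRw, wRw
Complete open branch: countermodel on a T-frame, so not valid in T, nor in K (the same frame is also a K-frame).
S4-tableau for the negation not ((Box (q and p) implies Box Box (q and p)) or (Dia not p or not s)):
1. not ((Box (q and p) implies Box Box (q and p)) or (Dia not p or not s)), u
2. not (Box (q and p) implies Box Box (q and p)), u
3. not (Dia not p or not s), u
4. Box (q and p), u
5. not Box Box (q and p), u
6. not Dia not p, u
7. s, u
8. q and p, u
9. q, u
10. p, u
11. not Box (q and p), v
12. q and p, v
13. q, v
14. p, v
15. not (q and p), w
16. q and p, w
17. q, w
18. p, w
19. not p, w
Accessibility: uRu, uRv, uRw, vRv, vRw, wRw
Branch closes: p and not p both at w.
Every branch closes (one shown): valid in S4, hence also in S5 (every theorem of S4 is a theorem of S5).

S4, S5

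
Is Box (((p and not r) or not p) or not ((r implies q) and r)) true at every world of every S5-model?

Not valid

Tableau for the negation not Box (((p and not r) or not p) or not ((r implies q) and r)):
1. not Box (((p and not r) or not p) or not ((r implies q) and r)), u
2. not (((p and not r) or not p) or not ((r implies q) and r)), v
3. not ((p and not r) or not p), v
4. (r implies q) and r, v
5. not (p and not r), v
6. p, v
7. r implies q, v
8. r, v
9. q, v
Accessibility: uRu, uRv, vRu, vRv
The negation has an open branch (countermodel exists).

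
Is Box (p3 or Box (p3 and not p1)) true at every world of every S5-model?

Tableau for the negation not Box (p3 or Box (p3 and not p1)):
1. not Box (p3 or Box (p3 and not p1)), 0
2. not (p3 or Box (p3 and not p1)), 1
3. not p3, 1
4. not Box (p3 and not p1), 1
5. not (p3 and not p1), 2
6. p1, 2
Accessibility: 0R0, 0R1, 0R2, 1R0, 1R1, 1R2, 2R0, 2R1, 2R2
The negation has an open branch (countermodel exists).

Invalid (countermodel exists)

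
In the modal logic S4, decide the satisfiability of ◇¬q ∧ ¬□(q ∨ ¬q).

Unsatisfiable

1. ◇¬q ∧ ¬□(q ∨ ¬q), w0
2. ◇¬q, w0
3. ¬□(q ∨ ¬q), w0
4. ¬q, w1
5. ¬(q ∨ ¬q), w2
6. ¬q, w2
7. q, w2
Accessibility: w0Rw0, w0Rw1, w0Rw2, w1Rw1, w2Rw2
Branch closes: q and ¬q both at w2.
(One branch shown.) All branches close.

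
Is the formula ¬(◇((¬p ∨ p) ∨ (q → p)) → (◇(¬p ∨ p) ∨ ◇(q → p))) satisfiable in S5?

1. ¬(◇((¬p ∨ p) ∨ (q → p)) → (◇(¬p ∨ p) ∨ ◇(q → p))), w0
2. ◇((¬p ∨ p) ∨ (q → p)), w0
3. ¬(◇(¬p ∨ p) ∨ ◇(q → p)), w0
4. ¬◇(¬p ∨ p), w0
5. ¬◇(q → p), w0
6. ¬(¬p ∨ p), w0
7. p, w0
8. ¬p, w0
Accessibility: w0Rw0
Branch closes: p and ¬p both at w0.
Every branch closes; the branch above is one of them.

No, unsatisfiable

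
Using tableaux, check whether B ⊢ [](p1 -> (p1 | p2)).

Tableau for the negation ~[](p1 -> (p1 | p2)):
1. ~[](p1 -> (p1 | p2)), u
2. ~(p1 -> (p1 | p2)), v
3. p1, v
4. ~(p1 | p2), v
5. ~p1, v
6. ~p2, v
Accessibility: uRu, uRv, vRu, vRv
Branch closes: p1 and ~p1 both at v.
All branches of the negation close; one closing branch shown above.

Yes, valid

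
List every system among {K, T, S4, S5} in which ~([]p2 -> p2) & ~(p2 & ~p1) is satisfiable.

T-tableau for the formula:
1. ~([]p2 -> p2) & ~(p2 & ~p1), w0
2. ~([]p2 -> p2), w0   [&-rule on 1]
3. ~(p2 & ~p1), w0   [&-rule on 1]
4. []p2, w0   [~->-rule on 2]
5. ~p2, w0   [~->-rule on 2]
6. p2, w0   [[]-rule on 4 via w0Rw0]
Accessibility: w0Rw0
Branch closes: p2 and ~p2 both at w0.
Every branch closes (one shown): unsatisfiable in T, hence also in S4, S5 (every S4/S5-frame is a T-frame).
K-tableau for the formula:
1. ~([]p2 -> p2) & ~(p2 & ~p1), w0
2. ~([]p2 -> p2), w0   [&-rule on 1]
3. ~(p2 & ~p1), w0   [&-rule on 1]
4. []p2, w0   [~->-rule on 2]
5. ~p2, w0   [~->-rule on 2]
6. p1, w0   [~&-rule on 3 (branches; this branch)]
Complete open branch: satisfiable in K.

K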